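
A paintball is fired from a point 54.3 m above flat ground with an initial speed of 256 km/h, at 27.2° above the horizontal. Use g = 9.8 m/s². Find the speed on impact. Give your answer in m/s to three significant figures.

Convert: 256 km/h = 256/3.6 = 71.11 m/s.
Horizontal component vₓ = 71.11 cos 27.2° = 63.25 m/s; vertical v_y0 = 71.11 sin 27.2° = 32.50 m/s.
The projectile lands when y = 54.3 + (32.50) t − ½·9.80·t² = 0. Positive root: t = (32.50 + √(32.50² + 2·9.80·54.3)) / 9.80 = (32.50 + 46.05) / 9.80 = 8.016 s.
Vertical velocity at impact: v_y = v_y0 − g t = 32.50 − 9.80 × 8.016 = −46.05 m/s.
Speed: |v| = √(vₓ² + v_y²) = √(63.25² + 46.05²) = 78.24 m/s.

78.2 m/s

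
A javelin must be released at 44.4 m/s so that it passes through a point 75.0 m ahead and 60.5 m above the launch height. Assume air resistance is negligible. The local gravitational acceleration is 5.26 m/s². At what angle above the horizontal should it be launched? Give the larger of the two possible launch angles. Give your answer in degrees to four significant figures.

Trajectory: y = x tanθ − g x² (1 + tan²θ)/(2v₀²). With x = 75.0, y = 60.5, v₀ = 44.4, g = 5.26:
7.504 tan²θ − 75.0 tanθ + (68.00) = 0.
tanθ = [75.0 ± √(75.0² − 4 × 7.504 × (68.00))] / (2 × 7.504) = (75.0 ± 59.86) / 15.01, giving tanθ = 1.008 or 8.986.
θ = 45.24° or 83.65°; the larger is 83.65°.

83.65°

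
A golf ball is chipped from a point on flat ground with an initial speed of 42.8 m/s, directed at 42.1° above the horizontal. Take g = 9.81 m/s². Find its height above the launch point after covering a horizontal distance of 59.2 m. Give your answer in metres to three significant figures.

36.4 m

Horizontal component vₓ = 42.80 cos 42.1° = 31.76 m/s; vertical v_y0 = 42.80 sin 42.1° = 28.69 m/s.
At x = 59.2 m, t = x/vₓ = 59.2/31.76 = 1.864 s.
Height: y = v_y0 t − ½ g t² = 28.69 × 1.864 − 4.905 × 1.864² = 53.49 − 17.05 = 36.45 m.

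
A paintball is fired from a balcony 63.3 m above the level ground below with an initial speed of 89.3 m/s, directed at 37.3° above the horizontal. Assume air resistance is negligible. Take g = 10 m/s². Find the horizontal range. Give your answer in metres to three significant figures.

844 m

Horizontal component vₓ = 89.30 cos 37.3° = 71.04 m/s; vertical v_y0 = 89.30 sin 37.3° = 54.11 m/s.
The projectile lands when y = 63.3 + (54.11) t − ½·10.0·t² = 0. Positive root: t = (54.11 + √(54.11² + 2·10.0·63.3)) / 10.0 = (54.11 + 64.76) / 10.0 = 11.89 s.
Horizontal distance: R = vₓ t = 71.04 × 11.89 = 844.5 m.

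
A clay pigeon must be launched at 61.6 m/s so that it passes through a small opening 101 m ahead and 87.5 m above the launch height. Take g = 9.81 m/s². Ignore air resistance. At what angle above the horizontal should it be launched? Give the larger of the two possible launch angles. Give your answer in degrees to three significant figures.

81.2°

Trajectory: y = x tanθ − g x² (1 + tan²θ)/(2v₀²). With x = 101, y = 87.5, v₀ = 61.6, g = 9.81:
13.19 tan²θ − 101 tanθ + (100.7) = 0.
tanθ = [101 ± √(101² − 4 × 13.19 × (100.7))] / (2 × 13.19) = (101 ± 69.93) / 26.37, giving tanθ = 1.178 or 6.481.
θ = 49.67° or 81.23°; the larger is 81.23°.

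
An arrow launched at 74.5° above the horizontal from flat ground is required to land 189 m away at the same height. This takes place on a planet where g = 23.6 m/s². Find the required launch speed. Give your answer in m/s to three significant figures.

From R = (v₀² / g) sin 2θ: v₀ = √(gR / sin 2θ).
v₀ = √(23.6 × 189 / sin 149.0°) = √(4460 / 0.5150) = √8660.3 = 93.06 m/s.

93.1 m/s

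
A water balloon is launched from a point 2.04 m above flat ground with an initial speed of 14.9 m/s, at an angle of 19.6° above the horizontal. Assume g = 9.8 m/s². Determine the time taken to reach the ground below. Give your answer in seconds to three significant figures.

1.33 s

Components: vₓ = 14.90 cos 19.6° = 14.04 m/s, v_y0 = 14.90 sin 19.6° = 4.998 m/s.
The projectile lands when y = 2.04 + (4.998) t − ½·9.80·t² = 0. Positive root: t = (4.998 + √(4.998² + 2·9.80·2.04)) / 9.80 = (4.998 + 8.060) / 9.80 = 1.332 s.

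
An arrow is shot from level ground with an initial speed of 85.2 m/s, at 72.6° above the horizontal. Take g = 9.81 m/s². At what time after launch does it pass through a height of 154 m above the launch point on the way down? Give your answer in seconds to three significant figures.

Resolve: vₓ = 85.20 cos 72.6° = 25.48 m/s and v_y0 = 85.20 sin 72.6° = 81.30 m/s.
Require v_y0 t − ½ g t² = 154, i.e. 4.905 t² − 81.30 t + 154 = 0.
Quadratic formula: t = (81.30 ± √3588.4) / 9.81 = (81.30 ± 59.90) / 9.81 → t = 2.181 s or 14.39 s.
The descending-branch root is 14.39 s.

14.4 s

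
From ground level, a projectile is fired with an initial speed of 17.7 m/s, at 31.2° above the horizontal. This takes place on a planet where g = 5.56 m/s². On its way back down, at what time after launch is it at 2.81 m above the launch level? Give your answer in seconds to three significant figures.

2.96 s

Horizontal component vₓ = 17.70 cos 31.2° = 15.14 m/s; vertical v_y0 = 17.70 sin 31.2° = 9.169 m/s.
Height y(t) = 9.169 t − 2.780 t² = 2.81 gives 2.780 t² − 9.169 t + 2.81 = 0.
Quadratic formula: t = (9.169 ± √52.825) / 5.56 = (9.169 ± 7.268) / 5.56 → t = 0.3419 s or 2.956 s.
The descending-branch root is 2.956 s.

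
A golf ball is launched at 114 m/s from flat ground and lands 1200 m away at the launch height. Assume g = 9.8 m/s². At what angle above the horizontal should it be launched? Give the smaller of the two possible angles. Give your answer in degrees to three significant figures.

32.4°

From R = (v₀²/g) sin 2θ: sin 2θ = 9.80 × 1200 / 12996 = 0.9049.
2θ = 64.81° or 180° − 64.81° = 115.2°, so θ = 32.40° or 57.60°.
The smaller angle is 32.40°.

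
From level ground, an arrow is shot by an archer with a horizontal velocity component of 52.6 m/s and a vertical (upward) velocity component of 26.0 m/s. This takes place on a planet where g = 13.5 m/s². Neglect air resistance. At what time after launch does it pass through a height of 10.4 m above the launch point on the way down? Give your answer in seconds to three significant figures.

Require v_y0 t − ½ g t² = 10.4, i.e. 6.750 t² − 26.00 t + 10.4 = 0.
Quadratic formula: t = (26.00 ± √395.20) / 13.5 = (26.00 ± 19.88) / 13.5 → t = 0.4534 s or 3.398 s.
The descending-branch root is 3.398 s.

3.40 s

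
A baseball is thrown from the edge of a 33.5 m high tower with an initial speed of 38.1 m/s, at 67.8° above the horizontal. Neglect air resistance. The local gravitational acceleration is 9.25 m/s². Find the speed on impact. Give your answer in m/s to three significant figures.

45.5 m/s

Components: vₓ = 38.10 cos 67.8° = 14.40 m/s, v_y0 = 38.10 sin 67.8° = 35.28 m/s.
The projectile lands when y = 33.5 + (35.28) t − ½·9.25·t² = 0. Positive root: t = (35.28 + √(35.28² + 2·9.25·33.5)) / 9.25 = (35.28 + 43.18) / 9.25 = 8.481 s.
Vertical velocity at impact: v_y = v_y0 − g t = 35.28 − 9.25 × 8.481 = −43.18 m/s.
Speed: |v| = √(vₓ² + v_y²) = √(14.40² + 43.18²) = 45.51 m/s.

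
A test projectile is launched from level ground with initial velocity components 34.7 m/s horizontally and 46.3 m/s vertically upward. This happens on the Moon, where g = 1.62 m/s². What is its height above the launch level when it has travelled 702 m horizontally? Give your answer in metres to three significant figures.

605 m

Time to reach x = 702 m: t = x/vₓ = 702/34.70 = 20.23 s.
Height: y = v_y0 t − ½ g t² = 46.30 × 20.23 − 0.8100 × 20.23² = 936.7 − 331.5 = 605.2 m.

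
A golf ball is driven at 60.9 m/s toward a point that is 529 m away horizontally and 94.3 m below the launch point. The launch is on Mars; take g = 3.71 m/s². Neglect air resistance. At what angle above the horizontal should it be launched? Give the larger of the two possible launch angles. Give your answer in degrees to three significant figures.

74.8°

Trajectory: y = x tanθ − g x² (1 + tan²θ)/(2v₀²). With x = 529, y = −94.3, v₀ = 60.9, g = 3.71:
140.0 tan²θ − 529 tanθ + (45.67) = 0.
tanθ = [529 ± √(529² − 4 × 140.0 × (45.67))] / (2 × 140.0) = (529 ± 504.3) / 279.9, giving tanθ = 0.08839 or 3.691.
θ = 5.051° or 74.84°; the larger is 74.84°.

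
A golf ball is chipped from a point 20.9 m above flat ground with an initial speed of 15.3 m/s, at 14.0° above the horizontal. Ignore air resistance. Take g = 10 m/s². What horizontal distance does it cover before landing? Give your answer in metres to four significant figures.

36.34 m

Resolve: vₓ = 15.30 cos 14.0° = 14.85 m/s and v_y0 = 15.30 sin 14.0° = 3.701 m/s.
The projectile lands when y = 20.9 + (3.701) t − ½·10.0·t² = 0. Positive root: t = (3.701 + √(3.701² + 2·10.0·20.9)) / 10.0 = (3.701 + 20.78) / 10.0 = 2.448 s.
Horizontal distance: R = vₓ t = 14.85 × 2.448 = 36.34 m.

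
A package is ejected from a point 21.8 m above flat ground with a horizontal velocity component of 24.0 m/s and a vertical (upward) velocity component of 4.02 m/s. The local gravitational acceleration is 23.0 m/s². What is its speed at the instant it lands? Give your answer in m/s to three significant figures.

39.9 m/s

With up positive and y = 0 at the ground: y(t) = 21.8 + (4.020) t − 11.50 t². Setting y = 0 and taking the positive root: t = [4.020 + √(4.020² + 2·23.0·21.8)] / 23.0 = (4.020 + 31.92) / 23.0 = 1.563 s.
Vertical velocity at impact: v_y = v_y0 − g t = 4.020 − 23.0 × 1.563 = −31.92 m/s.
Speed: |v| = √(vₓ² + v_y²) = √(24.00² + 31.92²) = 39.94 m/s.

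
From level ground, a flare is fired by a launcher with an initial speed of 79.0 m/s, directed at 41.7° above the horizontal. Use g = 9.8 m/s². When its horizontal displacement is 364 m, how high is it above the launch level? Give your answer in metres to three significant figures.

Components: vₓ = 79.00 cos 41.7° = 58.98 m/s, v_y0 = 79.00 sin 41.7° = 52.55 m/s.
Time to reach x = 364 m: t = x/vₓ = 364/58.98 = 6.171 s.
Height: y = v_y0 t − ½ g t² = 52.55 × 6.171 − 4.900 × 6.171² = 324.3 − 186.6 = 137.7 m.

138 m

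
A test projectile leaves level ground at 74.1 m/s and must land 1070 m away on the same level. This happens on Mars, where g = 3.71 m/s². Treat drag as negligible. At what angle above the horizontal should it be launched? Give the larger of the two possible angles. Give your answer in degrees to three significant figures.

R = v₀² sin 2θ / g gives sin 2θ = gR/v₀² = 3.71·1070/74.1² = 0.7230.
2θ = 46.30° or 180° − 46.30° = 133.7°, so θ = 23.15° or 66.85°.
The larger angle is 66.85°.

66.8°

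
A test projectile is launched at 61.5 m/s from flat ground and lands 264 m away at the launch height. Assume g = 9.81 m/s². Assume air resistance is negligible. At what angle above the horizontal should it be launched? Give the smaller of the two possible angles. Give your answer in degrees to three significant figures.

R = v₀² sin 2θ / g gives sin 2θ = gR/v₀² = 9.81·264/61.5² = 0.6847.
2θ = 43.21° or 180° − 43.21° = 136.8°, so θ = 21.61° or 68.39°.
The smaller angle is 21.61°.

21.6°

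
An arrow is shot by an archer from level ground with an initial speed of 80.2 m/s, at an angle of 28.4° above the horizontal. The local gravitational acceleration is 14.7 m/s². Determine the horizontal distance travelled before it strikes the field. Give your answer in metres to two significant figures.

370 m

vₓ = 80.20 cos 28.4° = 70.55 m/s; v_y0 = 80.20 sin 28.4° = 38.15 m/s.
Flight time T = 2 v_y0 / g = 5.190 s.
Horizontal distance R = vₓ T = 70.55 × 5.190 = 366.1 m.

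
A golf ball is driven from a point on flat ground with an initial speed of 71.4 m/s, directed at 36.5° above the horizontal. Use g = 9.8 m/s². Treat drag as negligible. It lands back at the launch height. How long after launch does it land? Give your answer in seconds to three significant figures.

8.67 s

Horizontal component vₓ = 71.40 cos 36.5° = 57.40 m/s; vertical v_y0 = 71.40 sin 36.5° = 42.47 m/s.
Landing at launch height ⇒ T = 2 v_y0 / g = 2 × 42.47 / 9.80 = 8.667 s.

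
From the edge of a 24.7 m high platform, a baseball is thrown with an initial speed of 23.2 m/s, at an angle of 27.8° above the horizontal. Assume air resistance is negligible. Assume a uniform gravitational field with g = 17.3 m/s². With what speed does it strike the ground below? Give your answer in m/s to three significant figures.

37.3 m/s

Components: vₓ = 23.20 cos 27.8° = 20.52 m/s, v_y0 = 23.20 sin 27.8° = 10.82 m/s.
The projectile lands when y = 24.7 + (10.82) t − ½·17.3·t² = 0. Positive root: t = (10.82 + √(10.82² + 2·17.3·24.7)) / 17.3 = (10.82 + 31.17) / 17.3 = 2.427 s.
Vertical velocity at impact: v_y = v_y0 − g t = 10.82 − 17.3 × 2.427 = −31.17 m/s.
Speed: |v| = √(vₓ² + v_y²) = √(20.52² + 31.17²) = 37.32 m/s.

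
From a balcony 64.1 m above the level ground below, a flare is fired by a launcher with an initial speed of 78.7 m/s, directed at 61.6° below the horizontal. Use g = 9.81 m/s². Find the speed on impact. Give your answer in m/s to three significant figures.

86.3 m/s

Resolve: vₓ = 78.70 cos 61.6° = 37.43 m/s and v_y0 = −69.23 m/s (downward).
With up positive and y = 0 at the ground: y(t) = 64.1 + (−69.23) t − 4.905 t². Setting y = 0 and taking the positive root: t = [−69.23 + √(69.23² + 2·9.81·64.1)] / 9.81 = (−69.23 + 77.78) / 9.81 = 0.8720 s.
Vertical velocity at impact: v_y = v_y0 − g t = −69.23 − 9.81 × 0.8720 = −77.78 m/s.
Speed: |v| = √(vₓ² + v_y²) = √(37.43² + 77.78²) = 86.32 m/s.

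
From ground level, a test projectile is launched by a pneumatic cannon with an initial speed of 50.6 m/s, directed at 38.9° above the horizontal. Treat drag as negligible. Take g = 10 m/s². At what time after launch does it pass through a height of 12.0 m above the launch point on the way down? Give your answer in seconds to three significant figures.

5.95 s

vₓ = 50.60 cos 38.9° = 39.38 m/s; v_y0 = 50.60 sin 38.9° = 31.77 m/s.
Require v_y0 t − ½ g t² = 12.0, i.e. 5.000 t² − 31.77 t + 12.0 = 0.
Quadratic formula: t = (31.77 ± √769.65) / 10.0 = (31.77 ± 27.74) / 10.0 → t = 0.4032 s or 5.952 s.
The descending-branch root is 5.952 s.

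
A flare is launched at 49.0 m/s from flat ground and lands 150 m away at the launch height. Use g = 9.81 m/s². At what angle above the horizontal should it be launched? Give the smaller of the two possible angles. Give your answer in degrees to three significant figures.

R = v₀² sin 2θ / g gives sin 2θ = gR/v₀² = 9.81·150/49.0² = 0.6129.
2θ = 37.80° or 180° − 37.80° = 142.2°, so θ = 18.90° or 71.10°.
The smaller angle is 18.90°.

18.9°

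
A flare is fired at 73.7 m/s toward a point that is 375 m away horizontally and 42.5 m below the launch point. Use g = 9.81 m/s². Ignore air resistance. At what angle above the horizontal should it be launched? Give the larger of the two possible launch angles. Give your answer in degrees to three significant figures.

69.7°

Trajectory: y = x tanθ − g x² (1 + tan²θ)/(2v₀²). With x = 375, y = −42.5, v₀ = 73.7, g = 9.81:
127.0 tan²θ − 375 tanθ + (84.49) = 0.
tanθ = [375 ± √(375² − 4 × 127.0 × (84.49))] / (2 × 127.0) = (375 ± 312.6) / 254.0, giving tanθ = 0.2458 or 2.707.
θ = 13.81° or 69.73°; the larger is 69.73°.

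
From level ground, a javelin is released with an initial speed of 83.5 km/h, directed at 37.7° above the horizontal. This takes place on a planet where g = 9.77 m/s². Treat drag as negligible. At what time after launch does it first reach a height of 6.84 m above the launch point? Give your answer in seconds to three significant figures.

0.611 s

Convert: 83.5 km/h = 83.5/3.6 = 23.19 m/s.
Horizontal component vₓ = 23.19 cos 37.7° = 18.35 m/s; vertical v_y0 = 23.19 sin 37.7° = 14.18 m/s.
Height y(t) = 14.18 t − 4.885 t² = 6.84 gives 4.885 t² − 14.18 t + 6.84 = 0.
t = [14.18 ± √(14.18² − 2·9.77·6.84)] / 9.77 = (14.18 ± 8.218) / 9.77, so t = 0.6107 s or t = 2.293 s.
The first (ascending) time is 0.6107 s.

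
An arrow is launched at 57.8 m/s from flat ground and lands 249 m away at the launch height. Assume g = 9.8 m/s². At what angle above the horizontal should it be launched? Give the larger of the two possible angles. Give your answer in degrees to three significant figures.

Level-ground range R = v₀² sin(2θ)/g ⇒ sin(2θ) = gR/v₀² = 9.80 × 249 / 57.8² = 0.7304.
2θ = 46.92° or 180° − 46.92° = 133.1°, so θ = 23.46° or 66.54°.
The larger angle is 66.54°.

66.5°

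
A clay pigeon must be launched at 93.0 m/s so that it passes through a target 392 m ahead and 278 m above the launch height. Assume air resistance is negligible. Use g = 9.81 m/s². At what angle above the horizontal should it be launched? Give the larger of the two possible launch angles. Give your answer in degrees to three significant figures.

Trajectory: y = x tanθ − g x² (1 + tan²θ)/(2v₀²). With x = 392, y = 278, v₀ = 93.0, g = 9.81:
87.15 tan²θ − 392 tanθ + (365.1) = 0.
tanθ = [392 ± √(392² − 4 × 87.15 × (365.1))] / (2 × 87.15) = (392 ± 162.4) / 174.3, giving tanθ = 1.317 or 3.181.
θ = 52.80° or 72.55°; the larger is 72.55°.

72.5°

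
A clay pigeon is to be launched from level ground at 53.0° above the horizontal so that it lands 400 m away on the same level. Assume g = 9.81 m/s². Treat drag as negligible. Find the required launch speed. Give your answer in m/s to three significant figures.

63.9 m/s

On level ground R = v₀² sin 2θ / g ⇒ v₀ = √(gR / sin 2θ).
v₀ = √(9.81 × 400 / sin 106.0°) = √(3924 / 0.9613) = √4082.1 = 63.89 m/s.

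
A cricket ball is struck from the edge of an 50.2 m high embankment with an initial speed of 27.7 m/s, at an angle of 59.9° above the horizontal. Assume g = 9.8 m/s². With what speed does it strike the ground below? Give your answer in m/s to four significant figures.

vₓ = 27.70 cos 59.9° = 13.89 m/s; v_y0 = 27.70 sin 59.9° = 23.96 m/s.
The projectile lands when y = 50.2 + (23.96) t − ½·9.80·t² = 0. Positive root: t = (23.96 + √(23.96² + 2·9.80·50.2)) / 9.80 = (23.96 + 39.47) / 9.80 = 6.473 s.
Vertical velocity at impact: v_y = v_y0 − g t = 23.96 − 9.80 × 6.473 = −39.47 m/s.
Speed: |v| = √(vₓ² + v_y²) = √(13.89² + 39.47²) = 41.85 m/s.

41.85 m/s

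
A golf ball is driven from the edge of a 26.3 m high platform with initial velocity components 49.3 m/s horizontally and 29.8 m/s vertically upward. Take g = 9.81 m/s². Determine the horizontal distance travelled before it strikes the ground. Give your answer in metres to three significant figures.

The projectile lands when y = 26.3 + (29.80) t − ½·9.81·t² = 0. Positive root: t = (29.80 + √(29.80² + 2·9.81·26.3)) / 9.81 = (29.80 + 37.47) / 9.81 = 6.857 s.
Horizontal distance: R = vₓ t = 49.30 × 6.857 = 338.1 m.

338 m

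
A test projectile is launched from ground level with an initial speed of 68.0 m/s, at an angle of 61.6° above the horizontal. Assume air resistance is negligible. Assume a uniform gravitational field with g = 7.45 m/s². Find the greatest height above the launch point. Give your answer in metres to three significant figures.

Horizontal component vₓ = 68.00 cos 61.6° = 32.34 m/s; vertical v_y0 = 68.00 sin 61.6° = 59.82 m/s.
Maximum height: H = v_y0² / (2g) = 59.82² / (2 × 7.45) = 240.1 m.

240 m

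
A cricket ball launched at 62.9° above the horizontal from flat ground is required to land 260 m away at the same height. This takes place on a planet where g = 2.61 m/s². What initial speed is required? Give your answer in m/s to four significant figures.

28.93 m/s

On level ground R = v₀² sin 2θ / g ⇒ v₀ = √(gR / sin 2θ).
v₀ = √(2.61 × 260 / sin 125.8°) = √(678.6 / 0.8111) = √836.68 = 28.93 m/s.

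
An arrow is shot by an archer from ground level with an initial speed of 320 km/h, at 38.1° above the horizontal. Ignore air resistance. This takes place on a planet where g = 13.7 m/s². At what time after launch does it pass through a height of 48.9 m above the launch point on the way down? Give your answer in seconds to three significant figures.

Convert: 320 km/h = 320/3.6 = 88.89 m/s.
vₓ = 88.89 cos 38.1° = 69.95 m/s; v_y0 = 88.89 sin 38.1° = 54.85 m/s.
Set y = v_y0 t − ½ g t² = 48.9: 6.850 t² − 54.85 t + 48.9 = 0.
t = [54.85 ± √(54.85² − 2·13.7·48.9)] / 13.7 = (54.85 ± 40.85) / 13.7, so t = 1.022 s or t = 6.985 s.
The descending-branch root is 6.985 s.

6.98 s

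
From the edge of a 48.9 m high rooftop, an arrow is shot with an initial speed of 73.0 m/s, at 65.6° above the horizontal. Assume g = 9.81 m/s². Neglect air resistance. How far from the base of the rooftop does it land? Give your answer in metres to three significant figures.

430 m

Components: vₓ = 73.00 cos 65.6° = 30.16 m/s, v_y0 = 73.00 sin 65.6° = 66.48 m/s.
Vertical motion (up positive, ground at y = 0): 4.905 t² − (66.48) t − 48.9 = 0, so t = (66.48 + √(66.48² + 2·9.81·48.9)) / 9.81 = (66.48 + 73.34) / 9.81 = 14.25 s.
Horizontal distance: R = vₓ t = 30.16 × 14.25 = 429.8 m.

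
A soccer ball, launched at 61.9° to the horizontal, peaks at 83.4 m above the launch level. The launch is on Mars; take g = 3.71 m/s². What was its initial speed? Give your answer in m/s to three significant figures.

At the peak v_y = 0, so v_y0 = √(2gH) = √(2 × 3.71 × 83.4) = 24.88 m/s.
v_y0 = v₀ sin θ ⇒ v₀ = 24.88 / sin 61.9° = 28.20 m/s.

28.2 m/s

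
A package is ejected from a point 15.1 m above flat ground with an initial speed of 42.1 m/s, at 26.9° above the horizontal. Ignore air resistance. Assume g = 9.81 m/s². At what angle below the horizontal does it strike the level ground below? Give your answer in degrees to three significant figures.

34.4°

Resolve: vₓ = 42.10 cos 26.9° = 37.54 m/s and v_y0 = 42.10 sin 26.9° = 19.05 m/s.
The projectile lands when y = 15.1 + (19.05) t − ½·9.81·t² = 0. Positive root: t = (19.05 + √(19.05² + 2·9.81·15.1)) / 9.81 = (19.05 + 25.67) / 9.81 = 4.559 s.
At impact: v_y = v_y0 − g t = −25.67 m/s; vₓ = 37.54 m/s.
Angle below horizontal: arctan(|v_y|/vₓ) = arctan(25.67/37.54) = 34.36°.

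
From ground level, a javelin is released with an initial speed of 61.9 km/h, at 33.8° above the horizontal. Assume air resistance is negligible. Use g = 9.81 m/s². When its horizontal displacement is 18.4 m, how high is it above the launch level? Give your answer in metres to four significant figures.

Convert: 61.9 km/h = 61.9/3.6 = 17.19 m/s.
Resolve: vₓ = 17.19 cos 33.8° = 14.29 m/s and v_y0 = 17.19 sin 33.8° = 9.565 m/s.
x = vₓ t ⇒ t = 18.4/14.29 = 1.288 s.
Height: y = v_y0 t − ½ g t² = 9.565 × 1.288 − 4.905 × 1.288² = 12.32 − 8.134 = 4.184 m.

4.184 m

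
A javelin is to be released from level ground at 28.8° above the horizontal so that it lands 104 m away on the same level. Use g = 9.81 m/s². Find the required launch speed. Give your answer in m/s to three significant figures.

34.8 m/s

Level-ground range: R = v₀² sin(2θ)/g, so v₀ = √(gR / sin 2θ).
v₀ = √(9.81 × 104 / sin 57.60°) = √(1020 / 0.8443) = √1208.3 = 34.76 m/s.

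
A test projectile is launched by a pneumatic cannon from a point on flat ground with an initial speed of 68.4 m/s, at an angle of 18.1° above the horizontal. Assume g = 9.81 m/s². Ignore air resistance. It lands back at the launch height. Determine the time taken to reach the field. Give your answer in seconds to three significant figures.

Components: vₓ = 68.40 cos 18.1° = 65.02 m/s, v_y0 = 68.40 sin 18.1° = 21.25 m/s.
It returns to y = 0 when t = 2 v_y0 / g = 2(21.25)/9.81 = 4.332 s.

4.33 s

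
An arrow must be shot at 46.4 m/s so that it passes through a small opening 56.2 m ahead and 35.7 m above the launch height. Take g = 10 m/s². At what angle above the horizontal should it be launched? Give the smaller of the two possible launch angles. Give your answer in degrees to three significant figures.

40.8°

Trajectory: y = x tanθ − g x² (1 + tan²θ)/(2v₀²). With x = 56.2, y = 35.7, v₀ = 46.4, g = 10.0:
7.335 tan²θ − 56.2 tanθ + (43.04) = 0.
tanθ = [56.2 ± √(56.2² − 4 × 7.335 × (43.04))] / (2 × 7.335) = (56.2 ± 43.54) / 14.67, giving tanθ = 0.8629 or 6.799.
θ = 40.79° or 81.63°; the smaller is 40.79°.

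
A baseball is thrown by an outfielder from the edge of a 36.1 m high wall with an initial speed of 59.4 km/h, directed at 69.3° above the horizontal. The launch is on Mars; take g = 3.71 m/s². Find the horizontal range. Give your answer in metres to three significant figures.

59.6 m

Convert: 59.4 km/h = 59.4/3.6 = 16.50 m/s.
Components: vₓ = 16.50 cos 69.3° = 5.832 m/s, v_y0 = 16.50 sin 69.3° = 15.43 m/s.
The projectile lands when y = 36.1 + (15.43) t − ½·3.71·t² = 0. Positive root: t = (15.43 + √(15.43² + 2·3.71·36.1)) / 3.71 = (15.43 + 22.50) / 3.71 = 10.22 s.
Horizontal distance: R = vₓ t = 5.832 × 10.22 = 59.63 m.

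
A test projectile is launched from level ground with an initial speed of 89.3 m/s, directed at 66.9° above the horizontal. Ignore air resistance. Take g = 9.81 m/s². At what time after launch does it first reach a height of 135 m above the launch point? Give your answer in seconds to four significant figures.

1.847 s

vₓ = 89.30 cos 66.9° = 35.04 m/s; v_y0 = 89.30 sin 66.9° = 82.14 m/s.
Set y = v_y0 t − ½ g t² = 135: 4.905 t² − 82.14 t + 135 = 0.
Quadratic formula: t = (82.14 ± √4098.3) / 9.81 = (82.14 ± 64.02) / 9.81 → t = 1.847 s or 14.90 s.
The first (ascending) time is 1.847 s.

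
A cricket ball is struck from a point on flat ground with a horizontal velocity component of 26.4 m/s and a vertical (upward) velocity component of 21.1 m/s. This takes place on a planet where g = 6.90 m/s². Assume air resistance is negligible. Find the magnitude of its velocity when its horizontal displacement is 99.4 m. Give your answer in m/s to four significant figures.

x = vₓ t ⇒ t = 99.4/26.40 = 3.765 s.
Vertical velocity there: v_y = v_y0 − g t = 21.10 − 6.90 × 3.765 = −4.880 m/s.
Speed: √(vₓ² + v_y²) = √(26.40² + 4.880²) = 26.85 m/s.

26.85 m/s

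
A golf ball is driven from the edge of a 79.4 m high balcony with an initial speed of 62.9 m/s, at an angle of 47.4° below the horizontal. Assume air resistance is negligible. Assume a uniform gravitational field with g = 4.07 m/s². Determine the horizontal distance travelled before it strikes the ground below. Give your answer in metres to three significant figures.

68.2 m

Resolve: vₓ = 62.90 cos 47.4° = 42.58 m/s and v_y0 = −46.30 m/s (downward).
Vertical motion (up positive, ground at y = 0): 2.035 t² − (−46.30) t − 79.4 = 0, so t = (−46.30 + √(46.30² + 2·4.07·79.4)) / 4.07 = (−46.30 + 52.82) / 4.07 = 1.602 s.
Horizontal distance: R = vₓ t = 42.58 × 1.602 = 68.21 m.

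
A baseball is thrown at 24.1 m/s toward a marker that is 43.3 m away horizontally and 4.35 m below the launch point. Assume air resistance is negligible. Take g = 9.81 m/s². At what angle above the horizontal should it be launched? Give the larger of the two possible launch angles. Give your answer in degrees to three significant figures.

67.7°

Trajectory: y = x tanθ − g x² (1 + tan²θ)/(2v₀²). With x = 43.3, y = −4.35, v₀ = 24.1, g = 9.81:
15.83 tan²θ − 43.3 tanθ + (11.48) = 0.
tanθ = [43.3 ± √(43.3² − 4 × 15.83 × (11.48))] / (2 × 15.83) = (43.3 ± 33.88) / 31.67, giving tanθ = 0.2976 or 2.437.
θ = 16.57° or 67.69°; the larger is 67.69°.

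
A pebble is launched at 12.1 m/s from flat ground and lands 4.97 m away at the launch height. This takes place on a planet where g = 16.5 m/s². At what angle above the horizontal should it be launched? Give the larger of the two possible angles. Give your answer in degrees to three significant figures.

73.0°

R = v₀² sin 2θ / g gives sin 2θ = gR/v₀² = 16.5·4.97/12.1² = 0.5601.
2θ = 34.06° or 180° − 34.06° = 145.9°, so θ = 17.03° or 72.97°.
The larger angle is 72.97°.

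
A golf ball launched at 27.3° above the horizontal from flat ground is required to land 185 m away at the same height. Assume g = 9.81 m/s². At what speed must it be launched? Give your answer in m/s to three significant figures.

47.2 m/s

On level ground R = v₀² sin 2θ / g ⇒ v₀ = √(gR / sin 2θ).
v₀ = √(9.81 × 185 / sin 54.60°) = √(1815 / 0.8151) = √2226.5 = 47.19 m/s.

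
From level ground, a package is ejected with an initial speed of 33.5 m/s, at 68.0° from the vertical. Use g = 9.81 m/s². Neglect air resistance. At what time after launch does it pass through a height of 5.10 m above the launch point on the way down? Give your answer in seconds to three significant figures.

Resolve: vₓ = 33.50 sin 68.0° = 31.06 m/s and v_y0 = 33.50 cos 68.0° = 12.55 m/s.
Require v_y0 t − ½ g t² = 5.10, i.e. 4.905 t² − 12.55 t + 5.10 = 0.
t = [12.55 ± √(12.55² − 2·9.81·5.10)] / 9.81 = (12.55 ± 7.578) / 9.81, so t = 0.5068 s or t = 2.052 s.
The descending-branch root is 2.052 s.

2.05 s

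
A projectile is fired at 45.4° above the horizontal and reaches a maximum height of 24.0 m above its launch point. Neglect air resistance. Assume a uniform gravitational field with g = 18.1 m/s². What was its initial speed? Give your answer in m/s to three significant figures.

At the peak v_y = 0, so v_y0 = √(2gH) = √(2 × 18.1 × 24.0) = 29.48 m/s.
v_y0 = v₀ sin θ ⇒ v₀ = 29.48 / sin 45.4° = 41.40 m/s.

41.4 m/s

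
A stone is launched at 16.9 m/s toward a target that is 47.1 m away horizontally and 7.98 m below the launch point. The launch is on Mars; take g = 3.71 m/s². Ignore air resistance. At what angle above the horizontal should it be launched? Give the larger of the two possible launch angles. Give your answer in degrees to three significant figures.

Trajectory: y = x tanθ − g x² (1 + tan²θ)/(2v₀²). With x = 47.1, y = −7.98, v₀ = 16.9, g = 3.71:
14.41 tan²θ − 47.1 tanθ + (6.428) = 0.
tanθ = [47.1 ± √(47.1² − 4 × 14.41 × (6.428))] / (2 × 14.41) = (47.1 ± 42.99) / 28.82, giving tanθ = 0.1427 or 3.126.
θ = 8.122° or 72.26°; the larger is 72.26°.

72.3°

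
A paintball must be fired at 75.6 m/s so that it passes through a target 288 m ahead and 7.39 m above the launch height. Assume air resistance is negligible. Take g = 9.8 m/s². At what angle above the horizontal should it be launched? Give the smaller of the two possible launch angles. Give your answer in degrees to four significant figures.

16.38°

Trajectory: y = x tanθ − g x² (1 + tan²θ)/(2v₀²). With x = 288, y = 7.39, v₀ = 75.6, g = 9.80:
71.11 tan²θ − 288 tanθ + (78.50) = 0.
tanθ = [288 ± √(288² − 4 × 71.11 × (78.50))] / (2 × 71.11) = (288 ± 246.2) / 142.2, giving tanθ = 0.2939 or 3.756.
θ = 16.38° or 75.09°; the smaller is 16.38°.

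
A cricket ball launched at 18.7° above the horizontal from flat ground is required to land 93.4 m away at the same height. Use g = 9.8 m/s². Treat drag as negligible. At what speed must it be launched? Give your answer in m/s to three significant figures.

38.8 m/s

From R = (v₀² / g) sin 2θ: v₀ = √(gR / sin 2θ).
v₀ = √(9.80 × 93.4 / sin 37.40°) = √(915.3 / 0.6074) = √1507.0 = 38.82 m/s.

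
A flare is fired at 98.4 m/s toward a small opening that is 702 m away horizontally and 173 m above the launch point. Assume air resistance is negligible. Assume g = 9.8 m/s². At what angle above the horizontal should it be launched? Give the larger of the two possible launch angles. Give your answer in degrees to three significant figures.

62.8°

Trajectory: y = x tanθ − g x² (1 + tan²θ)/(2v₀²). With x = 702, y = 173, v₀ = 98.4, g = 9.80:
249.4 tan²θ − 702 tanθ + (422.4) = 0.
tanθ = [702 ± √(702² − 4 × 249.4 × (422.4))] / (2 × 249.4) = (702 ± 267.3) / 498.8, giving tanθ = 0.8715 or 1.943.
θ = 41.07° or 62.77°; the larger is 62.77°.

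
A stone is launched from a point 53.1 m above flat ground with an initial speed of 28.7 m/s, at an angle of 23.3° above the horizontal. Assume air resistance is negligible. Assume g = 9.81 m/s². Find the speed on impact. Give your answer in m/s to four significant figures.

Resolve: vₓ = 28.70 cos 23.3° = 26.36 m/s and v_y0 = 28.70 sin 23.3° = 11.35 m/s.
The projectile lands when y = 53.1 + (11.35) t − ½·9.81·t² = 0. Positive root: t = (11.35 + √(11.35² + 2·9.81·53.1)) / 9.81 = (11.35 + 34.22) / 9.81 = 4.645 s.
Vertical velocity at impact: v_y = v_y0 − g t = 11.35 − 9.81 × 4.645 = −34.22 m/s.
Speed: |v| = √(vₓ² + v_y²) = √(26.36² + 34.22²) = 43.19 m/s.

43.19 m/s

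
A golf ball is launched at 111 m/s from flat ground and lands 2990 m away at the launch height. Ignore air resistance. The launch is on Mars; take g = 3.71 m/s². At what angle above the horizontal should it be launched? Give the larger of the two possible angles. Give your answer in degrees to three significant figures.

R = v₀² sin 2θ / g gives sin 2θ = gR/v₀² = 3.71·2990/111² = 0.9003.
2θ = 64.20° or 180° − 64.20° = 115.8°, so θ = 32.10° or 57.90°.
The larger angle is 57.90°.

57.9°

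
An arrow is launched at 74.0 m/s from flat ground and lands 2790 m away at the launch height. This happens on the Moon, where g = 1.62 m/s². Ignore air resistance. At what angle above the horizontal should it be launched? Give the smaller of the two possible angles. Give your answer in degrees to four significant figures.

From R = (v₀²/g) sin 2θ: sin 2θ = 1.62 × 2790 / 5476.0 = 0.8254.
2θ = 55.63° or 180° − 55.63° = 124.4°, so θ = 27.81° or 62.19°.
The smaller angle is 27.81°.

27.81°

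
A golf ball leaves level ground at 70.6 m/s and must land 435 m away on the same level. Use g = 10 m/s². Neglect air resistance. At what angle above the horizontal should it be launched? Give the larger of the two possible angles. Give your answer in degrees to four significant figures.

59.61°

Level-ground range R = v₀² sin(2θ)/g ⇒ sin(2θ) = gR/v₀² = 10.0 × 435 / 70.6² = 0.8727.
2θ = 60.78° or 180° − 60.78° = 119.2°, so θ = 30.39° or 59.61°.
The larger angle is 59.61°.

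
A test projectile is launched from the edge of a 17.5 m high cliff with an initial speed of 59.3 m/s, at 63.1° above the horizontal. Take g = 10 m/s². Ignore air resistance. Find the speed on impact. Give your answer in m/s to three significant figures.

Resolve: vₓ = 59.30 cos 63.1° = 26.83 m/s and v_y0 = 59.30 sin 63.1° = 52.88 m/s.
Vertical motion (up positive, ground at y = 0): 5.000 t² − (52.88) t − 17.5 = 0, so t = (52.88 + √(52.88² + 2·10.0·17.5)) / 10.0 = (52.88 + 56.10) / 10.0 = 10.90 s.
Vertical velocity at impact: v_y = v_y0 − g t = 52.88 − 10.0 × 10.90 = −56.10 m/s.
Speed: |v| = √(vₓ² + v_y²) = √(26.83² + 56.10²) = 62.18 m/s.

62.2 m/s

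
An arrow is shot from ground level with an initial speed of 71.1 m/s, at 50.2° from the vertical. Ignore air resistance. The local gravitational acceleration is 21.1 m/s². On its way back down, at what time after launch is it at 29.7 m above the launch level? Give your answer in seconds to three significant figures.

vₓ = 71.10 sin 50.2° = 54.62 m/s; v_y0 = 71.10 cos 50.2° = 45.51 m/s.
Set y = v_y0 t − ½ g t² = 29.7: 10.55 t² − 45.51 t + 29.7 = 0.
t = [45.51 ± √(45.51² − 2·21.1·29.7)] / 21.1 = (45.51 ± 28.60) / 21.1, so t = 0.8015 s or t = 3.512 s.
The descending-branch root is 3.512 s.

3.51 s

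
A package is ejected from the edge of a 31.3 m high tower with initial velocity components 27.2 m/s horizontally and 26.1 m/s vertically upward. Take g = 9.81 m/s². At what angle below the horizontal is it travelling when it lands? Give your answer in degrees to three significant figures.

With up positive and y = 0 at the ground: y(t) = 31.3 + (26.10) t − 4.905 t². Setting y = 0 and taking the positive root: t = [26.10 + √(26.10² + 2·9.81·31.3)] / 9.81 = (26.10 + 35.99) / 9.81 = 6.329 s.
At impact: v_y = v_y0 − g t = −35.99 m/s; vₓ = 27.20 m/s.
Angle below horizontal: arctan(|v_y|/vₓ) = arctan(35.99/27.20) = 52.92°.

52.9°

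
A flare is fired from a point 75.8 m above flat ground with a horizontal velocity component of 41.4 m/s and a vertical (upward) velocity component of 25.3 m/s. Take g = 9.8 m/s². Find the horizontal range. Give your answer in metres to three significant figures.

302 m

With up positive and y = 0 at the ground: y(t) = 75.8 + (25.30) t − 4.900 t². Setting y = 0 and taking the positive root: t = [25.30 + √(25.30² + 2·9.80·75.8)] / 9.80 = (25.30 + 46.11) / 9.80 = 7.286 s.
Horizontal distance: R = vₓ t = 41.40 × 7.286 = 301.7 m.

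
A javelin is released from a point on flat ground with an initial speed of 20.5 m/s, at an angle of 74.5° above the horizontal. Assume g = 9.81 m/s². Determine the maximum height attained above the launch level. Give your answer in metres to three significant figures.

19.9 m

Horizontal component vₓ = 20.50 cos 74.5° = 5.478 m/s; vertical v_y0 = 20.50 sin 74.5° = 19.75 m/s.
Peak height H = v_y0² / (2g) = 390.24 / 19.62 = 19.89 m.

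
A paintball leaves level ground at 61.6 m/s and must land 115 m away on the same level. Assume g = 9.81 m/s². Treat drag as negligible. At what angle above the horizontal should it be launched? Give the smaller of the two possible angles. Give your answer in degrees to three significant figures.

8.65°

R = v₀² sin 2θ / g gives sin 2θ = gR/v₀² = 9.81·115/61.6² = 0.2973.
2θ = 17.30° or 180° − 17.30° = 162.7°, so θ = 8.648° or 81.35°.
The smaller angle is 8.648°.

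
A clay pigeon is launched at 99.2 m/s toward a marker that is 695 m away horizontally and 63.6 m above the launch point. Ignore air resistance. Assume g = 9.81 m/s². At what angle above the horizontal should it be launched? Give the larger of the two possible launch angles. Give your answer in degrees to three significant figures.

66.9°

Trajectory: y = x tanθ − g x² (1 + tan²θ)/(2v₀²). With x = 695, y = 63.6, v₀ = 99.2, g = 9.81:
240.8 tan²θ − 695 tanθ + (304.4) = 0.
tanθ = [695 ± √(695² − 4 × 240.8 × (304.4))] / (2 × 240.8) = (695 ± 435.8) / 481.5, giving tanθ = 0.5383 or 2.348.
θ = 28.29° or 66.93°; the larger is 66.93°.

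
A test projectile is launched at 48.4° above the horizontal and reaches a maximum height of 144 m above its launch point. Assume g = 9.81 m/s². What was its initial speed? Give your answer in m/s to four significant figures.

At the peak v_y = 0, so v_y0 = √(2gH) = √(2 × 9.81 × 144) = 53.15 m/s.
v_y0 = v₀ sin θ ⇒ v₀ = 53.15 / sin 48.4° = 71.08 m/s.

71.08 m/s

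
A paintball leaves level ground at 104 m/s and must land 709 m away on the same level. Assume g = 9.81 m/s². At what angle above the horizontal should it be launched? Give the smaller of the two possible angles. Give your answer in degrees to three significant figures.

20.0°

Level-ground range R = v₀² sin(2θ)/g ⇒ sin(2θ) = gR/v₀² = 9.81 × 709 / 104² = 0.6431.
2θ = 40.02° or 180° − 40.02° = 140.0°, so θ = 20.01° or 69.99°.
The smaller angle is 20.01°.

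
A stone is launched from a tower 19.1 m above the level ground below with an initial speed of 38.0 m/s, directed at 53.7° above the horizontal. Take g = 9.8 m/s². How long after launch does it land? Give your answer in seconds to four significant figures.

Components: vₓ = 38.00 cos 53.7° = 22.50 m/s, v_y0 = 38.00 sin 53.7° = 30.63 m/s.
The projectile lands when y = 19.1 + (30.63) t − ½·9.80·t² = 0. Positive root: t = (30.63 + √(30.63² + 2·9.80·19.1)) / 9.80 = (30.63 + 36.23) / 9.80 = 6.821 s.

6.821 s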